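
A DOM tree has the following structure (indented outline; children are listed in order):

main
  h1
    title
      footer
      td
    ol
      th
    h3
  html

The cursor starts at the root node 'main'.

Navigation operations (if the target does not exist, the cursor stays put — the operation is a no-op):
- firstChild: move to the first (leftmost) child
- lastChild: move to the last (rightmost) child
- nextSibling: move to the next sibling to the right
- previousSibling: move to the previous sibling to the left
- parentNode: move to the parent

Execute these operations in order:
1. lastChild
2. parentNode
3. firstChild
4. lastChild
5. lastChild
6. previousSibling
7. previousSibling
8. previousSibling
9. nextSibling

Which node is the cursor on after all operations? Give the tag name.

Answer: ol

Derivation:
After 1 (lastChild): html
After 2 (parentNode): main
After 3 (firstChild): h1
After 4 (lastChild): h3
After 5 (lastChild): h3 (no-op, stayed)
After 6 (previousSibling): ol
After 7 (previousSibling): title
After 8 (previousSibling): title (no-op, stayed)
After 9 (nextSibling): ol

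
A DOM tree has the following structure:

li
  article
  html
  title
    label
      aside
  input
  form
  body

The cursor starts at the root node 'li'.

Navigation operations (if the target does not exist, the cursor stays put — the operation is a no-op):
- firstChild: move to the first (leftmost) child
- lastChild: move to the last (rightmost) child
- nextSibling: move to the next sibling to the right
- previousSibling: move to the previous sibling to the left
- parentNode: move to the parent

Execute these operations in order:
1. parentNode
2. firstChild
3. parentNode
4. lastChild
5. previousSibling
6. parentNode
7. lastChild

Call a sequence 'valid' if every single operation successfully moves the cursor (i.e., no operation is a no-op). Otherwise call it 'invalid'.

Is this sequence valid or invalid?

Answer: invalid

Derivation:
After 1 (parentNode): li (no-op, stayed)
After 2 (firstChild): article
After 3 (parentNode): li
After 4 (lastChild): body
After 5 (previousSibling): form
After 6 (parentNode): li
After 7 (lastChild): body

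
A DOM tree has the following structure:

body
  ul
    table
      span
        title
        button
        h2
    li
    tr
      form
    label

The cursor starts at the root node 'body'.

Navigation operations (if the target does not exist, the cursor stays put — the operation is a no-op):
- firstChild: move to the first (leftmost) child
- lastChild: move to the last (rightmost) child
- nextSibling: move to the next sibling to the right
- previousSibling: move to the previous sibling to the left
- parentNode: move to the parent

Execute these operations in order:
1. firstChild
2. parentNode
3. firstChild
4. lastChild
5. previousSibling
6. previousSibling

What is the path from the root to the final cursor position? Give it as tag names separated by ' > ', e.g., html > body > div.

After 1 (firstChild): ul
After 2 (parentNode): body
After 3 (firstChild): ul
After 4 (lastChild): label
After 5 (previousSibling): tr
After 6 (previousSibling): li

Answer: body > ul > li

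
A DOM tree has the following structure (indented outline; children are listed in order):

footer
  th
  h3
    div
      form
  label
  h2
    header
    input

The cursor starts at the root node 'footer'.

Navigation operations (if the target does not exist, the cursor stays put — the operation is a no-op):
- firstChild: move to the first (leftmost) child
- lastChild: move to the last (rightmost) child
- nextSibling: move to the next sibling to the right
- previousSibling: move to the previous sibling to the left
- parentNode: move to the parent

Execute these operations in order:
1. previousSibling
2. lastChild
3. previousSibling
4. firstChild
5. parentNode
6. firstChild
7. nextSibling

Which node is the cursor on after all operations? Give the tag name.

Answer: h3

Derivation:
After 1 (previousSibling): footer (no-op, stayed)
After 2 (lastChild): h2
After 3 (previousSibling): label
After 4 (firstChild): label (no-op, stayed)
After 5 (parentNode): footer
After 6 (firstChild): th
After 7 (nextSibling): h3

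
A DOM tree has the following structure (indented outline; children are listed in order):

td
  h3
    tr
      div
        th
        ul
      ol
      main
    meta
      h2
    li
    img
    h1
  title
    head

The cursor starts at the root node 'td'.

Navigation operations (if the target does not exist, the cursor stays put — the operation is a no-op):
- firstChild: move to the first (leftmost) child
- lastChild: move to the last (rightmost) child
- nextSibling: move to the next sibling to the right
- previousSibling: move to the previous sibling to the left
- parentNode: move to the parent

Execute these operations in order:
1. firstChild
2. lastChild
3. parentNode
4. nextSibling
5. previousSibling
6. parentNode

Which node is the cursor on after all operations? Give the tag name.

After 1 (firstChild): h3
After 2 (lastChild): h1
After 3 (parentNode): h3
After 4 (nextSibling): title
After 5 (previousSibling): h3
After 6 (parentNode): td

Answer: td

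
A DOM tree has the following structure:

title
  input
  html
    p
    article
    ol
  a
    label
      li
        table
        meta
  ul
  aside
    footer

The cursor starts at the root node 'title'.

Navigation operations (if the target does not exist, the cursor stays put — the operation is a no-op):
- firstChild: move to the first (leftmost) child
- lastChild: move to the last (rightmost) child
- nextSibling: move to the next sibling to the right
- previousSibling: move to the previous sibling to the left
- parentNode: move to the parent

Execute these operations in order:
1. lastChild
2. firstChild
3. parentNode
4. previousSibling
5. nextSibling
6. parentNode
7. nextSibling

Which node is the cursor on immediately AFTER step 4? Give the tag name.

After 1 (lastChild): aside
After 2 (firstChild): footer
After 3 (parentNode): aside
After 4 (previousSibling): ul

Answer: ul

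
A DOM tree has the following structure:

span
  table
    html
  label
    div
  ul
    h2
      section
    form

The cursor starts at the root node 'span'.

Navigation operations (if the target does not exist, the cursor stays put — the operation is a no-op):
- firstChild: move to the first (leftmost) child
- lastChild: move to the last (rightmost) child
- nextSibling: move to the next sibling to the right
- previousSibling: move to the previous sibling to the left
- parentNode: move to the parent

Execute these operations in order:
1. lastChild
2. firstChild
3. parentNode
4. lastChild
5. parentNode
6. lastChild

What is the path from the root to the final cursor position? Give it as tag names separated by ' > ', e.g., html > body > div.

Answer: span > ul > form

Derivation:
After 1 (lastChild): ul
After 2 (firstChild): h2
After 3 (parentNode): ul
After 4 (lastChild): form
After 5 (parentNode): ul
After 6 (lastChild): form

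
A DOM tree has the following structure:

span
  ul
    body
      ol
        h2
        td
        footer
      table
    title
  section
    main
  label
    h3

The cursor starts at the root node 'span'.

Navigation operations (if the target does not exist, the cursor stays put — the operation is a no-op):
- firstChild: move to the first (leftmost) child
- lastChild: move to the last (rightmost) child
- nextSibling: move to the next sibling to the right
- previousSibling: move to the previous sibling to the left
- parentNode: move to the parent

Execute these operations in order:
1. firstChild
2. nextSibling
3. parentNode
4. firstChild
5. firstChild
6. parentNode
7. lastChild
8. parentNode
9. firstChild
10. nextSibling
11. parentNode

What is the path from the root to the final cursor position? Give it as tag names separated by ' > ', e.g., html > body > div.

After 1 (firstChild): ul
After 2 (nextSibling): section
After 3 (parentNode): span
After 4 (firstChild): ul
After 5 (firstChild): body
After 6 (parentNode): ul
After 7 (lastChild): title
After 8 (parentNode): ul
After 9 (firstChild): body
After 10 (nextSibling): title
After 11 (parentNode): ul

Answer: span > ul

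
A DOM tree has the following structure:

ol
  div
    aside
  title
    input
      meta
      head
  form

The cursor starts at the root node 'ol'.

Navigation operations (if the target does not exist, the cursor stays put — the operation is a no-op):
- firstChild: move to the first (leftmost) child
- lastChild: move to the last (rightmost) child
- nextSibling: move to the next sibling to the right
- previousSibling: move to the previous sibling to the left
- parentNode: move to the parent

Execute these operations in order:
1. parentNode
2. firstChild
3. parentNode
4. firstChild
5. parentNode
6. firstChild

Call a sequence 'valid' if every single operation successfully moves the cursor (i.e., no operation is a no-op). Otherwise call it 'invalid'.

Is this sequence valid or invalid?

Answer: invalid

Derivation:
After 1 (parentNode): ol (no-op, stayed)
After 2 (firstChild): div
After 3 (parentNode): ol
After 4 (firstChild): div
After 5 (parentNode): ol
After 6 (firstChild): div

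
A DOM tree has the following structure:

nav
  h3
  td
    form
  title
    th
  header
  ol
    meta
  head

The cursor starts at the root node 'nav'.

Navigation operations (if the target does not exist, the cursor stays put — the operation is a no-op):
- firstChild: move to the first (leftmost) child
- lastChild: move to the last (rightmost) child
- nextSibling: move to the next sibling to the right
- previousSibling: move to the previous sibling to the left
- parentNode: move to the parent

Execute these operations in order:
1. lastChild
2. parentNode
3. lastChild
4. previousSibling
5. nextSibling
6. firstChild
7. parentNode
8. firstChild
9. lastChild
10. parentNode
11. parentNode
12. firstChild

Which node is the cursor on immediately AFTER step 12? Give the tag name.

Answer: h3

Derivation:
After 1 (lastChild): head
After 2 (parentNode): nav
After 3 (lastChild): head
After 4 (previousSibling): ol
After 5 (nextSibling): head
After 6 (firstChild): head (no-op, stayed)
After 7 (parentNode): nav
After 8 (firstChild): h3
After 9 (lastChild): h3 (no-op, stayed)
After 10 (parentNode): nav
After 11 (parentNode): nav (no-op, stayed)
After 12 (firstChild): h3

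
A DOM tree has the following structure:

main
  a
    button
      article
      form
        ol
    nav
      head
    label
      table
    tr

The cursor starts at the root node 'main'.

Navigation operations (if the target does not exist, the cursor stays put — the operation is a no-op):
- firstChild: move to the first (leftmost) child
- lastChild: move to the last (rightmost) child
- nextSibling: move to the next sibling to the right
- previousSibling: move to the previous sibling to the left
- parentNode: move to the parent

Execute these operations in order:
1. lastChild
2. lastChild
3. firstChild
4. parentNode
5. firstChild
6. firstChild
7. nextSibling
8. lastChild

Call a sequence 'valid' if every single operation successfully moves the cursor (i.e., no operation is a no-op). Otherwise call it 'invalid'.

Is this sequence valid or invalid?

Answer: invalid

Derivation:
After 1 (lastChild): a
After 2 (lastChild): tr
After 3 (firstChild): tr (no-op, stayed)
After 4 (parentNode): a
After 5 (firstChild): button
After 6 (firstChild): article
After 7 (nextSibling): form
After 8 (lastChild): ol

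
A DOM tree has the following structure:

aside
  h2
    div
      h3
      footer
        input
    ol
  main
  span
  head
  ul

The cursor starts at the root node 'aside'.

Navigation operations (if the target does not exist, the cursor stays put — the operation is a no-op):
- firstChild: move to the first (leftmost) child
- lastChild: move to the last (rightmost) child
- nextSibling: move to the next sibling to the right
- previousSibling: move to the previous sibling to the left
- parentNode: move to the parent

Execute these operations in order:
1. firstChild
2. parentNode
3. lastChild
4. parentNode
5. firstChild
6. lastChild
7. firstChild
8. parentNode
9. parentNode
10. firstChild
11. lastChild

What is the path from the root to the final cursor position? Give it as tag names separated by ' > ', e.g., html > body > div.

After 1 (firstChild): h2
After 2 (parentNode): aside
After 3 (lastChild): ul
After 4 (parentNode): aside
After 5 (firstChild): h2
After 6 (lastChild): ol
After 7 (firstChild): ol (no-op, stayed)
After 8 (parentNode): h2
After 9 (parentNode): aside
After 10 (firstChild): h2
After 11 (lastChild): ol

Answer: aside > h2 > ol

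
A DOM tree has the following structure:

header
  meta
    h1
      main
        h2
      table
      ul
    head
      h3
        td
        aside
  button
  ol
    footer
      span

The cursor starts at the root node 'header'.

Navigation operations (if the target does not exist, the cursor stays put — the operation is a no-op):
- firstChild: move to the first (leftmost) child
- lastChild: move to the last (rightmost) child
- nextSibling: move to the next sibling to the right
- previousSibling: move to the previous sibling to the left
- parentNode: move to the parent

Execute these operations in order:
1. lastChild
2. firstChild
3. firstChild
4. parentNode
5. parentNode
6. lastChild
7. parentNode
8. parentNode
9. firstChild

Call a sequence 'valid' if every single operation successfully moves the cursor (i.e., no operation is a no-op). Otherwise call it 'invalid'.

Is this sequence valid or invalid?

Answer: valid

Derivation:
After 1 (lastChild): ol
After 2 (firstChild): footer
After 3 (firstChild): span
After 4 (parentNode): footer
After 5 (parentNode): ol
After 6 (lastChild): footer
After 7 (parentNode): ol
After 8 (parentNode): header
After 9 (firstChild): meta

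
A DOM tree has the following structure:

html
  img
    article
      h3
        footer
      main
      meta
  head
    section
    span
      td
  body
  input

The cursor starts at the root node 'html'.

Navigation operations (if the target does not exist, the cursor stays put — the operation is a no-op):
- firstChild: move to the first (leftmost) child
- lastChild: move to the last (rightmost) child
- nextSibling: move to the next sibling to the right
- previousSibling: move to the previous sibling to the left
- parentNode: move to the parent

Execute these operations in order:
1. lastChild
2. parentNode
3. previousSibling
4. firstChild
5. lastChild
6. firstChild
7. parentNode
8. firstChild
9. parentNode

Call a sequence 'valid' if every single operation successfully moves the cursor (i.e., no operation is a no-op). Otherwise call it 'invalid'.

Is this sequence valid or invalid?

After 1 (lastChild): input
After 2 (parentNode): html
After 3 (previousSibling): html (no-op, stayed)
After 4 (firstChild): img
After 5 (lastChild): article
After 6 (firstChild): h3
After 7 (parentNode): article
After 8 (firstChild): h3
After 9 (parentNode): article

Answer: invalid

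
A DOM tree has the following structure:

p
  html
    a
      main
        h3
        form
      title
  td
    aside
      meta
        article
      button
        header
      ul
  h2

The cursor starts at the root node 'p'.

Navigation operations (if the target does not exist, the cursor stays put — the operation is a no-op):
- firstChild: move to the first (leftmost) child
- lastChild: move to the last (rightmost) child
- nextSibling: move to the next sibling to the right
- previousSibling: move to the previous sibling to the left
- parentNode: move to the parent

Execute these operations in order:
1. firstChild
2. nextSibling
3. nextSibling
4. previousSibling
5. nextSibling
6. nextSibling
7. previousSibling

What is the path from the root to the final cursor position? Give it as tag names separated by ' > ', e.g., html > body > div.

After 1 (firstChild): html
After 2 (nextSibling): td
After 3 (nextSibling): h2
After 4 (previousSibling): td
After 5 (nextSibling): h2
After 6 (nextSibling): h2 (no-op, stayed)
After 7 (previousSibling): td

Answer: p > td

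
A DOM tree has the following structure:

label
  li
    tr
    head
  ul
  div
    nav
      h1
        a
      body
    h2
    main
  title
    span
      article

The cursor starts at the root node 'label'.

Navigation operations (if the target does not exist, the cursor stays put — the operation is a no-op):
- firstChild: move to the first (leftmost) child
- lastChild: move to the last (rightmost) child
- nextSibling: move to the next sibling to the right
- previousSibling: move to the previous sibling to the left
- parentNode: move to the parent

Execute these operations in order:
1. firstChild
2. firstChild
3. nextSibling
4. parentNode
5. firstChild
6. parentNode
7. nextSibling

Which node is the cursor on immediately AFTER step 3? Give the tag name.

Answer: head

Derivation:
After 1 (firstChild): li
After 2 (firstChild): tr
After 3 (nextSibling): head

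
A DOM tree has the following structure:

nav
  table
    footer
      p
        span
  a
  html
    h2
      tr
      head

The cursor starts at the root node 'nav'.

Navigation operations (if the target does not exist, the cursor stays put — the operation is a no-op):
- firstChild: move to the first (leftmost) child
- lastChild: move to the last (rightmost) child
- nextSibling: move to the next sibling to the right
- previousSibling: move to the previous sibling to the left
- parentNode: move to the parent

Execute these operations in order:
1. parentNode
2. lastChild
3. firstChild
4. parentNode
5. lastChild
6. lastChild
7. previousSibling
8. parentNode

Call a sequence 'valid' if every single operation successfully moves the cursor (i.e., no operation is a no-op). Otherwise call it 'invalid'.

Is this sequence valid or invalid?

Answer: invalid

Derivation:
After 1 (parentNode): nav (no-op, stayed)
After 2 (lastChild): html
After 3 (firstChild): h2
After 4 (parentNode): html
After 5 (lastChild): h2
After 6 (lastChild): head
After 7 (previousSibling): tr
After 8 (parentNode): h2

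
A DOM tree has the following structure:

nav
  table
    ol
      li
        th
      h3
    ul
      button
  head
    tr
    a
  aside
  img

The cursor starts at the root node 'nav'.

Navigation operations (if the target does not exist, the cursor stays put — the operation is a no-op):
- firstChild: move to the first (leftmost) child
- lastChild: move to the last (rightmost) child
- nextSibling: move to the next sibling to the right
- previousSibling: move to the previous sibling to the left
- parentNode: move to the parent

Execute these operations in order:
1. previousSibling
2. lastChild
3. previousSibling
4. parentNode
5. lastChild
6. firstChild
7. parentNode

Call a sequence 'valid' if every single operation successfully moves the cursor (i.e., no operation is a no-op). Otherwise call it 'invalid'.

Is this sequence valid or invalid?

Answer: invalid

Derivation:
After 1 (previousSibling): nav (no-op, stayed)
After 2 (lastChild): img
After 3 (previousSibling): aside
After 4 (parentNode): nav
After 5 (lastChild): img
After 6 (firstChild): img (no-op, stayed)
After 7 (parentNode): nav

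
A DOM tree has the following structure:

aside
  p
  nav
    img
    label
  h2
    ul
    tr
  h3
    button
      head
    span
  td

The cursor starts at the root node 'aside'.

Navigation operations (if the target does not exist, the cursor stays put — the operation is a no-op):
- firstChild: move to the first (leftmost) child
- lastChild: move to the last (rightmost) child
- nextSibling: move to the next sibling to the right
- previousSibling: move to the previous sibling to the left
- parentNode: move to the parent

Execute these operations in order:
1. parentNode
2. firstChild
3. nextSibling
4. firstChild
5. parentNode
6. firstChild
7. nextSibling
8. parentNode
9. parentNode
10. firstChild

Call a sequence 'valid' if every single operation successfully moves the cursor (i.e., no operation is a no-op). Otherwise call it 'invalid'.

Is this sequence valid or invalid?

Answer: invalid

Derivation:
After 1 (parentNode): aside (no-op, stayed)
After 2 (firstChild): p
After 3 (nextSibling): nav
After 4 (firstChild): img
After 5 (parentNode): nav
After 6 (firstChild): img
After 7 (nextSibling): label
After 8 (parentNode): nav
After 9 (parentNode): aside
After 10 (firstChild): p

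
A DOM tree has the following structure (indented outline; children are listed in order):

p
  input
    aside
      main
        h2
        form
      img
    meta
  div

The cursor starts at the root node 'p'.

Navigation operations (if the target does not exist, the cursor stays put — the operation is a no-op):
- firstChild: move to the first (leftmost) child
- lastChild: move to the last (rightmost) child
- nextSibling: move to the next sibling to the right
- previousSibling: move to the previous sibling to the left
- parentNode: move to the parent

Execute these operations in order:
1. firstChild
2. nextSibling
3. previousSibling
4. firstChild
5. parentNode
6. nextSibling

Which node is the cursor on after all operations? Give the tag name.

After 1 (firstChild): input
After 2 (nextSibling): div
After 3 (previousSibling): input
After 4 (firstChild): aside
After 5 (parentNode): input
After 6 (nextSibling): div

Answer: div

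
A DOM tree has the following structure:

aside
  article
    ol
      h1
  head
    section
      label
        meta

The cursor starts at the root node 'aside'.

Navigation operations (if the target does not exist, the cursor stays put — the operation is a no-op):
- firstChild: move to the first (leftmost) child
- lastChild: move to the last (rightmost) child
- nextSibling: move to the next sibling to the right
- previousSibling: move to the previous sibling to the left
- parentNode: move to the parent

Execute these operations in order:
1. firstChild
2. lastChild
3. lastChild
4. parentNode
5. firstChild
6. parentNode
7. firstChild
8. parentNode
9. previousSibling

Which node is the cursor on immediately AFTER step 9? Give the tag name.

After 1 (firstChild): article
After 2 (lastChild): ol
After 3 (lastChild): h1
After 4 (parentNode): ol
After 5 (firstChild): h1
After 6 (parentNode): ol
After 7 (firstChild): h1
After 8 (parentNode): ol
After 9 (previousSibling): ol (no-op, stayed)

Answer: ol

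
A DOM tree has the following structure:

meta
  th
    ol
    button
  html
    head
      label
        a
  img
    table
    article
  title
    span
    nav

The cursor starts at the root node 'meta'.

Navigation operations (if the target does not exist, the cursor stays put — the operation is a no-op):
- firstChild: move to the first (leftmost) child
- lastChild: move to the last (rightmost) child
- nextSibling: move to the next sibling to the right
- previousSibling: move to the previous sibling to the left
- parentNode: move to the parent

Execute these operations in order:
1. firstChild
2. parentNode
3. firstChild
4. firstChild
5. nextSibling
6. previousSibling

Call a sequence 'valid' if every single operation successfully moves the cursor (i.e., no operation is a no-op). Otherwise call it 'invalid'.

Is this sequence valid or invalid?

Answer: valid

Derivation:
After 1 (firstChild): th
After 2 (parentNode): meta
After 3 (firstChild): th
After 4 (firstChild): ol
After 5 (nextSibling): button
After 6 (previousSibling): ol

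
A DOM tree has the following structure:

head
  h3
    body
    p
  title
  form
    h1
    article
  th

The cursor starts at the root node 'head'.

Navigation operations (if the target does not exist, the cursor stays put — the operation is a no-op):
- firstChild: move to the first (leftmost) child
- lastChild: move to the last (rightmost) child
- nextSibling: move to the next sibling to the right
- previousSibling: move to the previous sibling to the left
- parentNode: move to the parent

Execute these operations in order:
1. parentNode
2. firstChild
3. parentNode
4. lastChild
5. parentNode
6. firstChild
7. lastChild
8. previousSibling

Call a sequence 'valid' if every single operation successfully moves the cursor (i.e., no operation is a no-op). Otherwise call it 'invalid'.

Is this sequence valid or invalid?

After 1 (parentNode): head (no-op, stayed)
After 2 (firstChild): h3
After 3 (parentNode): head
After 4 (lastChild): th
After 5 (parentNode): head
After 6 (firstChild): h3
After 7 (lastChild): p
After 8 (previousSibling): body

Answer: invalid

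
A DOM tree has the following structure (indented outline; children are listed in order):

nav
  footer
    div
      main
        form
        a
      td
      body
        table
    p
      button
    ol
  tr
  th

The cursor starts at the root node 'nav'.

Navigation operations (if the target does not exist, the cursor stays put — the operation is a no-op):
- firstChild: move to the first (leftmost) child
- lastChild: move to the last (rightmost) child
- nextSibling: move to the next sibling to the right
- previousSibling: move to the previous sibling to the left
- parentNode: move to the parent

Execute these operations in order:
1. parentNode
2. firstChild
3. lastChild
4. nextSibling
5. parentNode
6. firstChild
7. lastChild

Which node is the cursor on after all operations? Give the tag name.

Answer: body

Derivation:
After 1 (parentNode): nav (no-op, stayed)
After 2 (firstChild): footer
After 3 (lastChild): ol
After 4 (nextSibling): ol (no-op, stayed)
After 5 (parentNode): footer
After 6 (firstChild): div
After 7 (lastChild): body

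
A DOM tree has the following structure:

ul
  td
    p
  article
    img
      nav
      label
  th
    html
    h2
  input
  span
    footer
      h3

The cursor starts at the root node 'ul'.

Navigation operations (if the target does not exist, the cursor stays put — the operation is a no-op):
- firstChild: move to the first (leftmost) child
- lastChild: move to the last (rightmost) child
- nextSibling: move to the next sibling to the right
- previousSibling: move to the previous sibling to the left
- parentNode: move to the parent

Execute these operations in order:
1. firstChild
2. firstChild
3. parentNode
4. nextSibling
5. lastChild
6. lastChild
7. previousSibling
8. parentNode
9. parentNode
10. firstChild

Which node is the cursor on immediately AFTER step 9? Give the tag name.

Answer: article

Derivation:
After 1 (firstChild): td
After 2 (firstChild): p
After 3 (parentNode): td
After 4 (nextSibling): article
After 5 (lastChild): img
After 6 (lastChild): label
After 7 (previousSibling): nav
After 8 (parentNode): img
After 9 (parentNode): article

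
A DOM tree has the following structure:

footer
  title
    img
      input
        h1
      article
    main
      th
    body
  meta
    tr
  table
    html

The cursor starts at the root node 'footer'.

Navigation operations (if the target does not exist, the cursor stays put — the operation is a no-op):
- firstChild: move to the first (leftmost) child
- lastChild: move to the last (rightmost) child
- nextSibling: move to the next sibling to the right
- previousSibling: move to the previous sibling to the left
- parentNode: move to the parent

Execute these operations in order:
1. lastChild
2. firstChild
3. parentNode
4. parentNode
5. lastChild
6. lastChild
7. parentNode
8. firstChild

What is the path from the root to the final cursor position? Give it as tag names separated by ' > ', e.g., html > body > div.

Answer: footer > table > html

Derivation:
After 1 (lastChild): table
After 2 (firstChild): html
After 3 (parentNode): table
After 4 (parentNode): footer
After 5 (lastChild): table
After 6 (lastChild): html
After 7 (parentNode): table
After 8 (firstChild): html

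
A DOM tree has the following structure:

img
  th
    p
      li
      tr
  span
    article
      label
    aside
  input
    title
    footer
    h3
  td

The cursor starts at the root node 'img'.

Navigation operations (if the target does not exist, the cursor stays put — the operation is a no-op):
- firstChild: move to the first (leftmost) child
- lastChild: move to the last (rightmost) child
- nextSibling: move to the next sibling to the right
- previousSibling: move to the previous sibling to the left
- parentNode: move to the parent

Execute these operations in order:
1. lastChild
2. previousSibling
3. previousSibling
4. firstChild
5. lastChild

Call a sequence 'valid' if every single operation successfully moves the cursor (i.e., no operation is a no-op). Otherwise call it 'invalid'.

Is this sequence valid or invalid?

After 1 (lastChild): td
After 2 (previousSibling): input
After 3 (previousSibling): span
After 4 (firstChild): article
After 5 (lastChild): label

Answer: valid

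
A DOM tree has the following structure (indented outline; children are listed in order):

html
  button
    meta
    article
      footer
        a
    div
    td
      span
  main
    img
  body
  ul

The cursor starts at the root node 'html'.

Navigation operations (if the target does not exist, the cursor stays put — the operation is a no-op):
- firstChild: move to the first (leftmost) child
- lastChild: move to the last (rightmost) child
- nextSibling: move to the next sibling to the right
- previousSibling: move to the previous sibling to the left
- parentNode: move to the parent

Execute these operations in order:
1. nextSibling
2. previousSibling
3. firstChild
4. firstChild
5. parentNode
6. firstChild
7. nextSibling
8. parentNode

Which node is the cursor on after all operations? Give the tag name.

Answer: button

Derivation:
After 1 (nextSibling): html (no-op, stayed)
After 2 (previousSibling): html (no-op, stayed)
After 3 (firstChild): button
After 4 (firstChild): meta
After 5 (parentNode): button
After 6 (firstChild): meta
After 7 (nextSibling): article
After 8 (parentNode): button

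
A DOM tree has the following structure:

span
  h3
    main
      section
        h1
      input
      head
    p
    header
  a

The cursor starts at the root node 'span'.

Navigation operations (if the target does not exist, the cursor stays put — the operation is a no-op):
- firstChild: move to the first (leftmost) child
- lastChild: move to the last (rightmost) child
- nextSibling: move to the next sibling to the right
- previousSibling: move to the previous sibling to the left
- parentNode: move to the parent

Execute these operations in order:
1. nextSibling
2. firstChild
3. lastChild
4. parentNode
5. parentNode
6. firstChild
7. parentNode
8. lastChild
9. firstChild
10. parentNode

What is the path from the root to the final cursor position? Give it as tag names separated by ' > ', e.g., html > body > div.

After 1 (nextSibling): span (no-op, stayed)
After 2 (firstChild): h3
After 3 (lastChild): header
After 4 (parentNode): h3
After 5 (parentNode): span
After 6 (firstChild): h3
After 7 (parentNode): span
After 8 (lastChild): a
After 9 (firstChild): a (no-op, stayed)
After 10 (parentNode): span

Answer: span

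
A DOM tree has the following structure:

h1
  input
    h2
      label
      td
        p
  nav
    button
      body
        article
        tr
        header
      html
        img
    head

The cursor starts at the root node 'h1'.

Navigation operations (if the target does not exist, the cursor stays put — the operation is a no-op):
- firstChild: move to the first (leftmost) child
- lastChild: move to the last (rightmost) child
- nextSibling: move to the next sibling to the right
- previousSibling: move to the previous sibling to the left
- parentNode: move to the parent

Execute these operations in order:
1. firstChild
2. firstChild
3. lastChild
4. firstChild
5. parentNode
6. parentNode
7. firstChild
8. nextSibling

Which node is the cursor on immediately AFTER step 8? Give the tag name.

After 1 (firstChild): input
After 2 (firstChild): h2
After 3 (lastChild): td
After 4 (firstChild): p
After 5 (parentNode): td
After 6 (parentNode): h2
After 7 (firstChild): label
After 8 (nextSibling): td

Answer: td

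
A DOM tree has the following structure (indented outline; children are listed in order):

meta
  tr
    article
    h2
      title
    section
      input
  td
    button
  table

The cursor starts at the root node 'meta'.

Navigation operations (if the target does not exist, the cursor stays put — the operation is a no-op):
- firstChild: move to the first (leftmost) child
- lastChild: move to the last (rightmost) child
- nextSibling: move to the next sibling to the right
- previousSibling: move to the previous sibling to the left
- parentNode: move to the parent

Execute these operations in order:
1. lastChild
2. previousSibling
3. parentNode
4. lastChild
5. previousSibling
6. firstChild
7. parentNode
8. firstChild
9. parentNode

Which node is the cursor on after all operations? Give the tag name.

Answer: td

Derivation:
After 1 (lastChild): table
After 2 (previousSibling): td
After 3 (parentNode): meta
After 4 (lastChild): table
After 5 (previousSibling): td
After 6 (firstChild): button
After 7 (parentNode): td
After 8 (firstChild): button
After 9 (parentNode): td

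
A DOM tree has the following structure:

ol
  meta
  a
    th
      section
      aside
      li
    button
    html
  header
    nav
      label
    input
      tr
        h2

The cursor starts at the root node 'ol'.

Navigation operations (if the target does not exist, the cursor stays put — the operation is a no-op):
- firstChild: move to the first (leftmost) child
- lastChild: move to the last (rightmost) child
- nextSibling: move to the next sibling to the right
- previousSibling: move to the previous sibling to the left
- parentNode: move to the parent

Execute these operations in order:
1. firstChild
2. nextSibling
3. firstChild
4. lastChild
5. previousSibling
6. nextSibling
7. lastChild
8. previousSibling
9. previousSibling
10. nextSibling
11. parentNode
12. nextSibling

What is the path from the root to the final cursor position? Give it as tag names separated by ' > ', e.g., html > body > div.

After 1 (firstChild): meta
After 2 (nextSibling): a
After 3 (firstChild): th
After 4 (lastChild): li
After 5 (previousSibling): aside
After 6 (nextSibling): li
After 7 (lastChild): li (no-op, stayed)
After 8 (previousSibling): aside
After 9 (previousSibling): section
After 10 (nextSibling): aside
After 11 (parentNode): th
After 12 (nextSibling): button

Answer: ol > a > button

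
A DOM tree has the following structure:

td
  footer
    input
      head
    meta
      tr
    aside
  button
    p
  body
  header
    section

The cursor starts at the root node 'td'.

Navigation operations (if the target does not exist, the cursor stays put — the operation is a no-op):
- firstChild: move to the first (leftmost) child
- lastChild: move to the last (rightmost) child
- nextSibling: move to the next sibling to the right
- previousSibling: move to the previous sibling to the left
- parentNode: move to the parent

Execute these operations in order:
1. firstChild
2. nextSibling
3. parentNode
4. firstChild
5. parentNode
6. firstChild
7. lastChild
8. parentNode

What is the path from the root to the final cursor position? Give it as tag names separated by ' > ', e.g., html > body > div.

Answer: td > footer

Derivation:
After 1 (firstChild): footer
After 2 (nextSibling): button
After 3 (parentNode): td
After 4 (firstChild): footer
After 5 (parentNode): td
After 6 (firstChild): footer
After 7 (lastChild): aside
After 8 (parentNode): footer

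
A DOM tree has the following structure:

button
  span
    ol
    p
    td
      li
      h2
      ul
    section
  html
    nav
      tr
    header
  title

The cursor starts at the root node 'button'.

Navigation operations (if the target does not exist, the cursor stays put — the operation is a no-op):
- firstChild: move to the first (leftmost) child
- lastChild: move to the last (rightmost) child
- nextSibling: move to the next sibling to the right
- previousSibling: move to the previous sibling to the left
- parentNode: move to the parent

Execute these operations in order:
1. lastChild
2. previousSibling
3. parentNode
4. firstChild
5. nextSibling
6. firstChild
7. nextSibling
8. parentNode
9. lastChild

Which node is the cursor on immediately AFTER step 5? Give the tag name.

After 1 (lastChild): title
After 2 (previousSibling): html
After 3 (parentNode): button
After 4 (firstChild): span
After 5 (nextSibling): html

Answer: html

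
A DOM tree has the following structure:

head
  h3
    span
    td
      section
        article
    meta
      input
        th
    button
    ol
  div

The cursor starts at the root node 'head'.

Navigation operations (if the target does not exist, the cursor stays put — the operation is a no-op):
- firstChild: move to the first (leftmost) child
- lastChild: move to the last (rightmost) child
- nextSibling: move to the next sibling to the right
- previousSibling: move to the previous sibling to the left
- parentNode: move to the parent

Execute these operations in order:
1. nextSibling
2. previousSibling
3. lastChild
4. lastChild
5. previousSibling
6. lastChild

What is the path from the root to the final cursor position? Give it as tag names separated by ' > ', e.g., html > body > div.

Answer: head > h3 > ol

Derivation:
After 1 (nextSibling): head (no-op, stayed)
After 2 (previousSibling): head (no-op, stayed)
After 3 (lastChild): div
After 4 (lastChild): div (no-op, stayed)
After 5 (previousSibling): h3
After 6 (lastChild): ol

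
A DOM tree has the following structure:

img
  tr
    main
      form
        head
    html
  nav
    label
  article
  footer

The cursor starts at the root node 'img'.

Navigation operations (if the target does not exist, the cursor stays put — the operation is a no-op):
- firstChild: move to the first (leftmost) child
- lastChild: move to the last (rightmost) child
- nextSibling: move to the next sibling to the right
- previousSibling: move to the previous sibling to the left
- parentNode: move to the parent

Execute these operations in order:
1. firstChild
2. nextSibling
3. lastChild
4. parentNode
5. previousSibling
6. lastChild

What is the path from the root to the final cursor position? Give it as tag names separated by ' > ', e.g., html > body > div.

After 1 (firstChild): tr
After 2 (nextSibling): nav
After 3 (lastChild): label
After 4 (parentNode): nav
After 5 (previousSibling): tr
After 6 (lastChild): html

Answer: img > tr > html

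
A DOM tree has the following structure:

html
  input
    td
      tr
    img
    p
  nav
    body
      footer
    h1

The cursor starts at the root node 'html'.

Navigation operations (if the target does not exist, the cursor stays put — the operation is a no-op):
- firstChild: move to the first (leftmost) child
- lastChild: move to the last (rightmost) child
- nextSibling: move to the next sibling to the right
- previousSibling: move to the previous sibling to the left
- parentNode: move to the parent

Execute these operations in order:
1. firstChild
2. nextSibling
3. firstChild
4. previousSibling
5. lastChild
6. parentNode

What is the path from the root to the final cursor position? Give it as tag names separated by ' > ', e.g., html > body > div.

After 1 (firstChild): input
After 2 (nextSibling): nav
After 3 (firstChild): body
After 4 (previousSibling): body (no-op, stayed)
After 5 (lastChild): footer
After 6 (parentNode): body

Answer: html > nav > body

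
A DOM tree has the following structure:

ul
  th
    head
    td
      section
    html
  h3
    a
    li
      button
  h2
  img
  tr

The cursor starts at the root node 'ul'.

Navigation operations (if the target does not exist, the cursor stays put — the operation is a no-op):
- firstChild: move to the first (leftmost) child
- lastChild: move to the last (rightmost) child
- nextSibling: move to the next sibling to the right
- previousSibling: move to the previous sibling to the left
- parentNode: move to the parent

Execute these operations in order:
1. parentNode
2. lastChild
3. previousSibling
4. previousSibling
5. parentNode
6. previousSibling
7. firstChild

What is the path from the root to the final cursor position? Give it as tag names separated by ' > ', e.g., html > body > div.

Answer: ul > th

Derivation:
After 1 (parentNode): ul (no-op, stayed)
After 2 (lastChild): tr
After 3 (previousSibling): img
After 4 (previousSibling): h2
After 5 (parentNode): ul
After 6 (previousSibling): ul (no-op, stayed)
After 7 (firstChild): th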